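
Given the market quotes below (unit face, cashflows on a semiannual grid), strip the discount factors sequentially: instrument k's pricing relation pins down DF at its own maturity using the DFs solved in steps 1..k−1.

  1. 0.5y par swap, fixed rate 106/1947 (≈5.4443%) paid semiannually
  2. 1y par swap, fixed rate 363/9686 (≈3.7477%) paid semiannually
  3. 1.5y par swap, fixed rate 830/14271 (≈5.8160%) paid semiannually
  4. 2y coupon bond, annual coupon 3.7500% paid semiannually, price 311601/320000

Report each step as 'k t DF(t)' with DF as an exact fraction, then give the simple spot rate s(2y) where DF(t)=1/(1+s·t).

step 1 [0.5y] swap r/2=53/1947: DF=(1 − 53/1947·(0))/(1+53/1947) = 1947/2000 ≈ 0.973500
step 2 [1y] swap r/2=363/19372: DF=(1 − 363/19372·(0.973500))/(1+363/19372) = 9637/10000 ≈ 0.963700
step 3 [1.5y] swap r/2=415/14271: DF=(1 − 415/14271·(0.973500+0.963700))/(1+415/14271) = 917/1000 ≈ 0.917000
step 4 [2y] bond c/2=3/160: DF=(311601/320000 − 3/160·(0.973500+0.963700+0.917000))/(1+3/160) = 9033/10000 ≈ 0.903300

1 1/2 1947/2000
2 1 9637/10000
3 3/2 917/1000
4 2 9033/10000
s(2y) = (1/(9033/10000) − 1)/(2) = 967/18066 ≈ 5.3526%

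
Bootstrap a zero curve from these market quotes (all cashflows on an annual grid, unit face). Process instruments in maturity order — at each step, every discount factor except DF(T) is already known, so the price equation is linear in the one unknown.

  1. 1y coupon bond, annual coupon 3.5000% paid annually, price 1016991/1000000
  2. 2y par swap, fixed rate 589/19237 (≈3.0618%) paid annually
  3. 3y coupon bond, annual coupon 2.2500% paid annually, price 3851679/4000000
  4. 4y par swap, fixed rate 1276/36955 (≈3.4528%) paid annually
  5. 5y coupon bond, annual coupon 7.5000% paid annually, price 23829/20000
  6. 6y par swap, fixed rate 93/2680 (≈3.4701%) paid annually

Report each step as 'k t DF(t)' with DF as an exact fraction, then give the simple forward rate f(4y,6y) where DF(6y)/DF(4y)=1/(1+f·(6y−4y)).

step 1 [1y] bond c/1=7/200: DF=(1016991/1000000 − 7/200·(0))/(1+7/200) = 4913/5000 ≈ 0.982600
step 2 [2y] swap r/1=589/19237: DF=(1 − 589/19237·(0.982600))/(1+589/19237) = 9411/10000 ≈ 0.941100
step 3 [3y] bond c/1=9/400: DF=(3851679/4000000 − 9/400·(0.982600+0.941100))/(1+9/400) = 4497/5000 ≈ 0.899400
step 4 [4y] swap r/1=1276/36955: DF=(1 − 1276/36955·(0.982600+0.941100+0.899400))/(1+1276/36955) = 2181/2500 ≈ 0.872400
step 5 [5y] bond c/1=3/40: DF=(23829/20000 − 3/40·(0.982600+0.941100+0.899400+0.872400))/(1+3/40) = 1701/2000 ≈ 0.850500
step 6 [6y] swap r/1=93/2680: DF=(1 − 93/2680·(0.982600+0.941100+0.899400+0.872400+0.850500))/(1+93/2680) = 407/500 ≈ 0.814000

1 1 4913/5000
2 2 9411/10000
3 3 4497/5000
4 4 2181/2500
5 5 1701/2000
6 6 407/500
f(4y,6y) = ((2181/2500)/(407/500) − 1)/(2) = 73/2035 ≈ 3.5872%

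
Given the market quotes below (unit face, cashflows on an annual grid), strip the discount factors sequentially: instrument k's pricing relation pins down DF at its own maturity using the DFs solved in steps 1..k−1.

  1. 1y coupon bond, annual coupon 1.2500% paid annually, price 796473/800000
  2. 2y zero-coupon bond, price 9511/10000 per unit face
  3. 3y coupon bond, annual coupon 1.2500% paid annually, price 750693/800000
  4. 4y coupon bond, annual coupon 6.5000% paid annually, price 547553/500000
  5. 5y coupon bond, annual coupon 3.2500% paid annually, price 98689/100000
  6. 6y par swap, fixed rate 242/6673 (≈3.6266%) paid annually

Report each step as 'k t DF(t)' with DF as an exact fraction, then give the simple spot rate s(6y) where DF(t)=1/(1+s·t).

1 1 9833/10000
2 2 9511/10000
3 3 9029/10000
4 4 8551/10000
5 5 2099/2500
6 6 504/625
s(6y) = (1/(504/625) − 1)/(6) = 121/3024 ≈ 4.0013%

step 1 [1y] bond c/1=1/80: DF=(796473/800000 − 1/80·(0))/(1+1/80) = 9833/10000 ≈ 0.983300
step 2 [2y] zero: DF = P = 9511/10000 ≈ 0.951100
step 3 [3y] bond c/1=1/80: DF=(750693/800000 − 1/80·(0.983300+0.951100))/(1+1/80) = 9029/10000 ≈ 0.902900
step 4 [4y] bond c/1=13/200: DF=(547553/500000 − 13/200·(0.983300+0.951100+0.902900))/(1+13/200) = 8551/10000 ≈ 0.855100
step 5 [5y] bond c/1=13/400: DF=(98689/100000 − 13/400·(0.983300+0.951100+0.902900+0.855100))/(1+13/400) = 2099/2500 ≈ 0.839600
step 6 [6y] swap r/1=242/6673: DF=(1 − 242/6673·(0.983300+0.951100+0.902900+0.855100+0.839600))/(1+242/6673) = 504/625 ≈ 0.806400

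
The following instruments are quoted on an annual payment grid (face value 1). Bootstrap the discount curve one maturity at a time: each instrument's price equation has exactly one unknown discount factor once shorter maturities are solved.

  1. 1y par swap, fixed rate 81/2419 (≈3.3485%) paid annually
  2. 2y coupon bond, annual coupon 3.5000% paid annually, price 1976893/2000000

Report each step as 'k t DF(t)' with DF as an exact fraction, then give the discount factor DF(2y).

step 1 [1y] swap r/1=81/2419: DF=(1 − 81/2419·(0))/(1+81/2419) = 2419/2500 ≈ 0.967600
step 2 [2y] bond c/1=7/200: DF=(1976893/2000000 − 7/200·(0.967600))/(1+7/200) = 9223/10000 ≈ 0.922300

1 1 2419/2500
2 2 9223/10000
DF(2y) = 9223/10000 ≈ 0.922300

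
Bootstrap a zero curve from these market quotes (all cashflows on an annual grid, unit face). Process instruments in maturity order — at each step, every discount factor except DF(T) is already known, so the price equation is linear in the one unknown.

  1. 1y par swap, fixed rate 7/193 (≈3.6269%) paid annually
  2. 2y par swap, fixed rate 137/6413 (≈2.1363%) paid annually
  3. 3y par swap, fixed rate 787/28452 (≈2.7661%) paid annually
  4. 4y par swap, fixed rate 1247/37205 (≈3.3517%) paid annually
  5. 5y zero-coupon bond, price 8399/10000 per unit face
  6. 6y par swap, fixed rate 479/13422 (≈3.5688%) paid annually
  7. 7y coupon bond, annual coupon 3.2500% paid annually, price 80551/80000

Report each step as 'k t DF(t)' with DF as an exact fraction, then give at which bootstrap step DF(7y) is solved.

step 1 [1y] swap r/1=7/193: DF=(1 − 7/193·(0))/(1+7/193) = 193/200 ≈ 0.965000
step 2 [2y] swap r/1=137/6413: DF=(1 − 137/6413·(0.965000))/(1+137/6413) = 9589/10000 ≈ 0.958900
step 3 [3y] swap r/1=787/28452: DF=(1 − 787/28452·(0.965000+0.958900))/(1+787/28452) = 9213/10000 ≈ 0.921300
step 4 [4y] swap r/1=1247/37205: DF=(1 − 1247/37205·(0.965000+0.958900+0.921300))/(1+1247/37205) = 8753/10000 ≈ 0.875300
step 5 [5y] zero: DF = P = 8399/10000 ≈ 0.839900
step 6 [6y] swap r/1=479/13422: DF=(1 − 479/13422·(0.965000+0.958900+0.921300+0.875300+0.839900))/(1+479/13422) = 2021/2500 ≈ 0.808400
step 7 [7y] bond c/1=13/400: DF=(80551/80000 − 13/400·(0.965000+0.958900+0.921300+0.875300+0.839900+0.808400))/(1+13/400) = 4031/5000 ≈ 0.806200

1 1 193/200
2 2 9589/10000
3 3 9213/10000
4 4 8753/10000
5 5 8399/10000
6 6 2021/2500
7 7 4031/5000
DF(7y) is solved at step 7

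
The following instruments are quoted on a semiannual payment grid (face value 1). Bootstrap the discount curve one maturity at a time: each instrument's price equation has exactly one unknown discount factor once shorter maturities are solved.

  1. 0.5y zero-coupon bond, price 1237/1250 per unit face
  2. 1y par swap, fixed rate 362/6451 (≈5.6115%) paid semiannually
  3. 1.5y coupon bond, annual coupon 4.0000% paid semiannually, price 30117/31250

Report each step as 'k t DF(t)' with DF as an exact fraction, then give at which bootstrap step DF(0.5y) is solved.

1 1/2 1237/1250
2 1 9457/10000
3 3/2 9069/10000
DF(0.5y) is solved at step 1

step 1 [0.5y] zero: DF = P = 1237/1250 ≈ 0.989600
step 2 [1y] swap r/2=181/6451: DF=(1 − 181/6451·(0.989600))/(1+181/6451) = 9457/10000 ≈ 0.945700
step 3 [1.5y] bond c/2=1/50: DF=(30117/31250 − 1/50·(0.989600+0.945700))/(1+1/50) = 9069/10000 ≈ 0.906900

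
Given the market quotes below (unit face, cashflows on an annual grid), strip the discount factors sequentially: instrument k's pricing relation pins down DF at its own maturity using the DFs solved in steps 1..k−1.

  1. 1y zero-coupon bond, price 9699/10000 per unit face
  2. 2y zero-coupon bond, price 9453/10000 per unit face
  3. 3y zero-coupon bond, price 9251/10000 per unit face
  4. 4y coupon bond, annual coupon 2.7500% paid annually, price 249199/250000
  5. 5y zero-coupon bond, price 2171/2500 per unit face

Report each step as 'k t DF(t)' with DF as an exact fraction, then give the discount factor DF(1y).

1 1 9699/10000
2 2 9453/10000
3 3 9251/10000
4 4 8941/10000
5 5 2171/2500
DF(1y) = 9699/10000 ≈ 0.969900

step 1 [1y] zero: DF = P = 9699/10000 ≈ 0.969900
step 2 [2y] zero: DF = P = 9453/10000 ≈ 0.945300
step 3 [3y] zero: DF = P = 9251/10000 ≈ 0.925100
step 4 [4y] bond c/1=11/400: DF=(249199/250000 − 11/400·(0.969900+0.945300+0.925100))/(1+11/400) = 8941/10000 ≈ 0.894100
step 5 [5y] zero: DF = P = 2171/2500 ≈ 0.868400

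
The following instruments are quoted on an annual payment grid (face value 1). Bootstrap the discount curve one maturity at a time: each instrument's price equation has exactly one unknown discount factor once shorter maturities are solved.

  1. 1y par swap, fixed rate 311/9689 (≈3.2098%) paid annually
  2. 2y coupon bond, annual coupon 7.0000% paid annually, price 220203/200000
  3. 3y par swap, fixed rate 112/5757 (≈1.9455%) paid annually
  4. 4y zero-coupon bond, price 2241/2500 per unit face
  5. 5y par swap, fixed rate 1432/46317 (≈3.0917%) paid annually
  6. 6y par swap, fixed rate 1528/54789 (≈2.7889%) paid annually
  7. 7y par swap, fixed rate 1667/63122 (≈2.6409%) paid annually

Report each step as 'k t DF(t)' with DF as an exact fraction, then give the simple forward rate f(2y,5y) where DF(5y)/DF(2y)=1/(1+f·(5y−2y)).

step 1 [1y] swap r/1=311/9689: DF=(1 − 311/9689·(0))/(1+311/9689) = 9689/10000 ≈ 0.968900
step 2 [2y] bond c/1=7/100: DF=(220203/200000 − 7/100·(0.968900))/(1+7/100) = 1207/1250 ≈ 0.965600
step 3 [3y] swap r/1=112/5757: DF=(1 − 112/5757·(0.968900+0.965600))/(1+112/5757) = 118/125 ≈ 0.944000
step 4 [4y] zero: DF = P = 2241/2500 ≈ 0.896400
step 5 [5y] swap r/1=1432/46317: DF=(1 − 1432/46317·(0.968900+0.965600+0.944000+0.896400))/(1+1432/46317) = 1071/1250 ≈ 0.856800
step 6 [6y] swap r/1=1528/54789: DF=(1 − 1528/54789·(0.968900+0.965600+0.944000+0.896400+0.856800))/(1+1528/54789) = 1059/1250 ≈ 0.847200
step 7 [7y] swap r/1=1667/63122: DF=(1 − 1667/63122·(0.968900+0.965600+0.944000+0.896400+0.856800+0.847200))/(1+1667/63122) = 8333/10000 ≈ 0.833300

1 1 9689/10000
2 2 1207/1250
3 3 118/125
4 4 2241/2500
5 5 1071/1250
6 6 1059/1250
7 7 8333/10000
f(2y,5y) = ((1207/1250)/(1071/1250) − 1)/(3) = 8/189 ≈ 4.2328%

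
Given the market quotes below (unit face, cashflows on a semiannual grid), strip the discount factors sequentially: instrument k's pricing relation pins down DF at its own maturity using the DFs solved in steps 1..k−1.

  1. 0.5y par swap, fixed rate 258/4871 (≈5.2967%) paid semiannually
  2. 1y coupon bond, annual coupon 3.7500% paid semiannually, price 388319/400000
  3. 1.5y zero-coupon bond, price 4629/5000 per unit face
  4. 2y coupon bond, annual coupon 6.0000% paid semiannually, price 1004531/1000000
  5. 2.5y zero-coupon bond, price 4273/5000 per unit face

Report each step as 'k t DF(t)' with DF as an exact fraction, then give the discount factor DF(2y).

1 1/2 4871/5000
2 1 187/200
3 3/2 4629/5000
4 2 8927/10000
5 5/2 4273/5000
DF(2y) = 8927/10000 ≈ 0.892700

step 1 [0.5y] swap r/2=129/4871: DF=(1 − 129/4871·(0))/(1+129/4871) = 4871/5000 ≈ 0.974200
step 2 [1y] bond c/2=3/160: DF=(388319/400000 − 3/160·(0.974200))/(1+3/160) = 187/200 ≈ 0.935000
step 3 [1.5y] zero: DF = P = 4629/5000 ≈ 0.925800
step 4 [2y] bond c/2=3/100: DF=(1004531/1000000 − 3/100·(0.974200+0.935000+0.925800))/(1+3/100) = 8927/10000 ≈ 0.892700
step 5 [2.5y] zero: DF = P = 4273/5000 ≈ 0.854600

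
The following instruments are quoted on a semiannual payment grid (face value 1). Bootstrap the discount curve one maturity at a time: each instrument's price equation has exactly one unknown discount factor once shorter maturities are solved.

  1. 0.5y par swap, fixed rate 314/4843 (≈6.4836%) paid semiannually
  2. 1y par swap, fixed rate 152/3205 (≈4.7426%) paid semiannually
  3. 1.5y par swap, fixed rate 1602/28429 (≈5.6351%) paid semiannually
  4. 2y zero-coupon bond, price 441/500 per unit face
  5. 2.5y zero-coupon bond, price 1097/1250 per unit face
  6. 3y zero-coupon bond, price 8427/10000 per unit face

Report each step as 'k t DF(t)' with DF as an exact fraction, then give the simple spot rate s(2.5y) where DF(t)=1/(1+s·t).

1 1/2 4843/5000
2 1 1193/1250
3 3/2 9199/10000
4 2 441/500
5 5/2 1097/1250
6 3 8427/10000
s(2.5y) = (1/(1097/1250) − 1)/(5/2) = 306/5485 ≈ 5.5789%

step 1 [0.5y] swap r/2=157/4843: DF=(1 − 157/4843·(0))/(1+157/4843) = 4843/5000 ≈ 0.968600
step 2 [1y] swap r/2=76/3205: DF=(1 − 76/3205·(0.968600))/(1+76/3205) = 1193/1250 ≈ 0.954400
step 3 [1.5y] swap r/2=801/28429: DF=(1 − 801/28429·(0.968600+0.954400))/(1+801/28429) = 9199/10000 ≈ 0.919900
step 4 [2y] zero: DF = P = 441/500 ≈ 0.882000
step 5 [2.5y] zero: DF = P = 1097/1250 ≈ 0.877600
step 6 [3y] zero: DF = P = 8427/10000 ≈ 0.842700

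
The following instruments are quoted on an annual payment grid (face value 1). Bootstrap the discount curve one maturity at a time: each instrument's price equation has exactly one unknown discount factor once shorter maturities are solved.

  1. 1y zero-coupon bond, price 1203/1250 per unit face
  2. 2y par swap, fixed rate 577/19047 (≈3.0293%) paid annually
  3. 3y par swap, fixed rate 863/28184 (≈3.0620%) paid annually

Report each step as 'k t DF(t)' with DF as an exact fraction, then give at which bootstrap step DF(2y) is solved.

step 1 [1y] zero: DF = P = 1203/1250 ≈ 0.962400
step 2 [2y] swap r/1=577/19047: DF=(1 − 577/19047·(0.962400))/(1+577/19047) = 9423/10000 ≈ 0.942300
step 3 [3y] swap r/1=863/28184: DF=(1 − 863/28184·(0.962400+0.942300))/(1+863/28184) = 9137/10000 ≈ 0.913700

1 1 1203/1250
2 2 9423/10000
3 3 9137/10000
DF(2y) is solved at step 2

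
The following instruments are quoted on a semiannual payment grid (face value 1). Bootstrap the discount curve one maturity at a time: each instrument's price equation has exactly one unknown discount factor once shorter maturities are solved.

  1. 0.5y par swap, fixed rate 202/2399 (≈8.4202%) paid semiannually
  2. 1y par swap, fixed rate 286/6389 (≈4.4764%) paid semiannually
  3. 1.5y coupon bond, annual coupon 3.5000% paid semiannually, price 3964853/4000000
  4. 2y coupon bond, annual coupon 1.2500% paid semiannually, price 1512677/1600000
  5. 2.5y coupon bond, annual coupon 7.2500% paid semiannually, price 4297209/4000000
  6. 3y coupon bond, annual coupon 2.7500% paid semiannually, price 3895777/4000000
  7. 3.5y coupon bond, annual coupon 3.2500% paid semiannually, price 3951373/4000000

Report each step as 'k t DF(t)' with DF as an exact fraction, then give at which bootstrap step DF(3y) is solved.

1 1/2 2399/2500
2 1 9571/10000
3 3/2 2353/2500
4 2 4609/5000
5 5/2 1809/2000
6 3 2243/2500
7 7/2 2207/2500
DF(3y) is solved at step 6

step 1 [0.5y] swap r/2=101/2399: DF=(1 − 101/2399·(0))/(1+101/2399) = 2399/2500 ≈ 0.959600
step 2 [1y] swap r/2=143/6389: DF=(1 − 143/6389·(0.959600))/(1+143/6389) = 9571/10000 ≈ 0.957100
step 3 [1.5y] bond c/2=7/400: DF=(3964853/4000000 − 7/400·(0.959600+0.957100))/(1+7/400) = 2353/2500 ≈ 0.941200
step 4 [2y] bond c/2=1/160: DF=(1512677/1600000 − 1/160·(0.959600+0.957100+0.941200))/(1+1/160) = 4609/5000 ≈ 0.921800
step 5 [2.5y] bond c/2=29/800: DF=(4297209/4000000 − 29/800·(0.959600+0.957100+0.941200+0.921800))/(1+29/800) = 1809/2000 ≈ 0.904500
step 6 [3y] bond c/2=11/800: DF=(3895777/4000000 − 11/800·(0.959600+0.957100+0.941200+0.921800+0.904500))/(1+11/800) = 2243/2500 ≈ 0.897200
step 7 [3.5y] bond c/2=13/800: DF=(3951373/4000000 − 13/800·(0.959600+0.957100+0.941200+0.921800+0.904500+0.897200))/(1+13/800) = 2207/2500 ≈ 0.882800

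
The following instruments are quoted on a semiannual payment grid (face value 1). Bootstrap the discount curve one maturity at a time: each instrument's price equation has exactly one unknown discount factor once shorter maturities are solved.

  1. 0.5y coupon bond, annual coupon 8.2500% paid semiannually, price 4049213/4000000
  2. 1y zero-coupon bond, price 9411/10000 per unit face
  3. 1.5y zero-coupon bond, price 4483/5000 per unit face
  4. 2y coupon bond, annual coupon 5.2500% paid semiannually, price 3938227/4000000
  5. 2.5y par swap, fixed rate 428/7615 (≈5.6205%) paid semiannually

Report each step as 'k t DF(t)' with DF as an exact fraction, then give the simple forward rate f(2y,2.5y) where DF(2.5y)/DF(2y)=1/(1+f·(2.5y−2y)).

step 1 [0.5y] bond c/2=33/800: DF=(4049213/4000000 − 33/800·(0))/(1+33/800) = 4861/5000 ≈ 0.972200
step 2 [1y] zero: DF = P = 9411/10000 ≈ 0.941100
step 3 [1.5y] zero: DF = P = 4483/5000 ≈ 0.896600
step 4 [2y] bond c/2=21/800: DF=(3938227/4000000 − 21/800·(0.972200+0.941100+0.896600))/(1+21/800) = 71/80 ≈ 0.887500
step 5 [2.5y] swap r/2=214/7615: DF=(1 − 214/7615·(0.972200+0.941100+0.896600+0.887500))/(1+214/7615) = 2179/2500 ≈ 0.871600

1 1/2 4861/5000
2 1 9411/10000
3 3/2 4483/5000
4 2 71/80
5 5/2 2179/2500
f(2y,2.5y) = ((71/80)/(2179/2500) − 1)/(1/2) = 159/4358 ≈ 3.6485%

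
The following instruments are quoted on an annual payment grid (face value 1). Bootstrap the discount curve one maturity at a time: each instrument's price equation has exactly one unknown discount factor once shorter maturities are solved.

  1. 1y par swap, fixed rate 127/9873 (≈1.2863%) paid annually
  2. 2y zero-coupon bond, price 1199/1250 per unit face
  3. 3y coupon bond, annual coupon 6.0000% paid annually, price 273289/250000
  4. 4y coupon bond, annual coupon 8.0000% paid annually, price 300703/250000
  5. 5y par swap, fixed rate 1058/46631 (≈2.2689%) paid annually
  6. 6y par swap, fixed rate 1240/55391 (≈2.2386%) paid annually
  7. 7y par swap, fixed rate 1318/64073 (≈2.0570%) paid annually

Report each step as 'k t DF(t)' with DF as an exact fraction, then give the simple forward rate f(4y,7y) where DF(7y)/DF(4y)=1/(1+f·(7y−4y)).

step 1 [1y] swap r/1=127/9873: DF=(1 − 127/9873·(0))/(1+127/9873) = 9873/10000 ≈ 0.987300
step 2 [2y] zero: DF = P = 1199/1250 ≈ 0.959200
step 3 [3y] bond c/1=3/50: DF=(273289/250000 − 3/50·(0.987300+0.959200))/(1+3/50) = 9211/10000 ≈ 0.921100
step 4 [4y] bond c/1=2/25: DF=(300703/250000 − 2/25·(0.987300+0.959200+0.921100))/(1+2/25) = 9013/10000 ≈ 0.901300
step 5 [5y] swap r/1=1058/46631: DF=(1 − 1058/46631·(0.987300+0.959200+0.921100+0.901300))/(1+1058/46631) = 4471/5000 ≈ 0.894200
step 6 [6y] swap r/1=1240/55391: DF=(1 − 1240/55391·(0.987300+0.959200+0.921100+0.901300+0.894200))/(1+1240/55391) = 219/250 ≈ 0.876000
step 7 [7y] swap r/1=1318/64073: DF=(1 − 1318/64073·(0.987300+0.959200+0.921100+0.901300+0.894200+0.876000))/(1+1318/64073) = 4341/5000 ≈ 0.868200

1 1 9873/10000
2 2 1199/1250
3 3 9211/10000
4 4 9013/10000
5 5 4471/5000
6 6 219/250
7 7 4341/5000
f(4y,7y) = ((9013/10000)/(4341/5000) − 1)/(3) = 331/26046 ≈ 1.2708%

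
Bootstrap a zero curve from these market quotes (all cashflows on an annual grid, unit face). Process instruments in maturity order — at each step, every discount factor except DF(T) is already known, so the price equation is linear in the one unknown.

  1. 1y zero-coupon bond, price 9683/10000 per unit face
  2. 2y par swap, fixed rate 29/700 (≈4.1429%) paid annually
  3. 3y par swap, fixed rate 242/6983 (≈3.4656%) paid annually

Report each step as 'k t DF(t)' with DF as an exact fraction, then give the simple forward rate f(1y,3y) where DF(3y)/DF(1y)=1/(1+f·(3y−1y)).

step 1 [1y] zero: DF = P = 9683/10000 ≈ 0.968300
step 2 [2y] swap r/1=29/700: DF=(1 − 29/700·(0.968300))/(1+29/700) = 9217/10000 ≈ 0.921700
step 3 [3y] swap r/1=242/6983: DF=(1 − 242/6983·(0.968300+0.921700))/(1+242/6983) = 1129/1250 ≈ 0.903200

1 1 9683/10000
2 2 9217/10000
3 3 1129/1250
f(1y,3y) = ((9683/10000)/(1129/1250) − 1)/(2) = 651/18064 ≈ 3.6039%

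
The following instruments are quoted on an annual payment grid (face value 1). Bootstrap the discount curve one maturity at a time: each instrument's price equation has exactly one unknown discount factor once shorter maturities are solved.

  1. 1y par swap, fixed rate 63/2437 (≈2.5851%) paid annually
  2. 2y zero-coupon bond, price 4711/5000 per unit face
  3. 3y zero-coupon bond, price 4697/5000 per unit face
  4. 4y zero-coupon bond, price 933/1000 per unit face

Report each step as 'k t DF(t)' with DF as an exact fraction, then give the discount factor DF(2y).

1 1 2437/2500
2 2 4711/5000
3 3 4697/5000
4 4 933/1000
DF(2y) = 4711/5000 ≈ 0.942200

step 1 [1y] swap r/1=63/2437: DF=(1 − 63/2437·(0))/(1+63/2437) = 2437/2500 ≈ 0.974800
step 2 [2y] zero: DF = P = 4711/5000 ≈ 0.942200
step 3 [3y] zero: DF = P = 4697/5000 ≈ 0.939400
step 4 [4y] zero: DF = P = 933/1000 ≈ 0.933000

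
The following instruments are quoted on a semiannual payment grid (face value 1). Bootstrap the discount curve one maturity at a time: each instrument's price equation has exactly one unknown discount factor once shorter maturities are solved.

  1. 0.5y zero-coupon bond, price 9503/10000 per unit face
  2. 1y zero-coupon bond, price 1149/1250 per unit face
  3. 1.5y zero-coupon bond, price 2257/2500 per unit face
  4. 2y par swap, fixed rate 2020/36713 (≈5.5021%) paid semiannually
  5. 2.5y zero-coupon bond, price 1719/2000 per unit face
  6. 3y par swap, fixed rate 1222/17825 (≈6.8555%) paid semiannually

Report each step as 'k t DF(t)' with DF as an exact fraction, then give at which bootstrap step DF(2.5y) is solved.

step 1 [0.5y] zero: DF = P = 9503/10000 ≈ 0.950300
step 2 [1y] zero: DF = P = 1149/1250 ≈ 0.919200
step 3 [1.5y] zero: DF = P = 2257/2500 ≈ 0.902800
step 4 [2y] swap r/2=1010/36713: DF=(1 − 1010/36713·(0.950300+0.919200+0.902800))/(1+1010/36713) = 899/1000 ≈ 0.899000
step 5 [2.5y] zero: DF = P = 1719/2000 ≈ 0.859500
step 6 [3y] swap r/2=611/17825: DF=(1 − 611/17825·(0.950300+0.919200+0.902800+0.899000+0.859500))/(1+611/17825) = 8167/10000 ≈ 0.816700

1 1/2 9503/10000
2 1 1149/1250
3 3/2 2257/2500
4 2 899/1000
5 5/2 1719/2000
6 3 8167/10000
DF(2.5y) is solved at step 5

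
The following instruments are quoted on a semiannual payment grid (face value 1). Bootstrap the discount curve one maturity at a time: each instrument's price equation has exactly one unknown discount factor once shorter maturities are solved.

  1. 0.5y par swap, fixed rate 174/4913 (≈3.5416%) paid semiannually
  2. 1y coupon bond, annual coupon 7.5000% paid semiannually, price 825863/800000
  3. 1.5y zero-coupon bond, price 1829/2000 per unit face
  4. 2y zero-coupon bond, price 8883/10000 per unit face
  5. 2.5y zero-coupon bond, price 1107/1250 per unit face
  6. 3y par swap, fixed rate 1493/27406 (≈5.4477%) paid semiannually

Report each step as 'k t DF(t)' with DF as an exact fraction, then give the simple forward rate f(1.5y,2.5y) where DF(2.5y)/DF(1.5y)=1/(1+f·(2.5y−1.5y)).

step 1 [0.5y] swap r/2=87/4913: DF=(1 − 87/4913·(0))/(1+87/4913) = 4913/5000 ≈ 0.982600
step 2 [1y] bond c/2=3/80: DF=(825863/800000 − 3/80·(0.982600))/(1+3/80) = 1919/2000 ≈ 0.959500
step 3 [1.5y] zero: DF = P = 1829/2000 ≈ 0.914500
step 4 [2y] zero: DF = P = 8883/10000 ≈ 0.888300
step 5 [2.5y] zero: DF = P = 1107/1250 ≈ 0.885600
step 6 [3y] swap r/2=1493/54812: DF=(1 − 1493/54812·(0.982600+0.959500+0.914500+0.888300+0.885600))/(1+1493/54812) = 8507/10000 ≈ 0.850700

1 1/2 4913/5000
2 1 1919/2000
3 3/2 1829/2000
4 2 8883/10000
5 5/2 1107/1250
6 3 8507/10000
f(1.5y,2.5y) = ((1829/2000)/(1107/1250) − 1)/(1) = 289/8856 ≈ 3.2633%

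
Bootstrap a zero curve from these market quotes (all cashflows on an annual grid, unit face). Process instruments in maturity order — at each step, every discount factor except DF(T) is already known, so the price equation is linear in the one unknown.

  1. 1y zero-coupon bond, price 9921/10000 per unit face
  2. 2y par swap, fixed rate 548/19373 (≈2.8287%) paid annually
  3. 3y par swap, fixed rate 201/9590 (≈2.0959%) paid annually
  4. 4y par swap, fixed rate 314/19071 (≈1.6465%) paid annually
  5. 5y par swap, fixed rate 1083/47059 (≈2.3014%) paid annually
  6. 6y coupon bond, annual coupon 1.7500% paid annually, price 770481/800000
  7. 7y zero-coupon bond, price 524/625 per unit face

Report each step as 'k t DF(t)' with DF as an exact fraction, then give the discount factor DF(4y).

1 1 9921/10000
2 2 2363/2500
3 3 9397/10000
4 4 2343/2500
5 5 8917/10000
6 6 541/625
7 7 524/625
DF(4y) = 2343/2500 ≈ 0.937200

step 1 [1y] zero: DF = P = 9921/10000 ≈ 0.992100
step 2 [2y] swap r/1=548/19373: DF=(1 − 548/19373·(0.992100))/(1+548/19373) = 2363/2500 ≈ 0.945200
step 3 [3y] swap r/1=201/9590: DF=(1 − 201/9590·(0.992100+0.945200))/(1+201/9590) = 9397/10000 ≈ 0.939700
step 4 [4y] swap r/1=314/19071: DF=(1 − 314/19071·(0.992100+0.945200+0.939700))/(1+314/19071) = 2343/2500 ≈ 0.937200
step 5 [5y] swap r/1=1083/47059: DF=(1 − 1083/47059·(0.992100+0.945200+0.939700+0.937200))/(1+1083/47059) = 8917/10000 ≈ 0.891700
step 6 [6y] bond c/1=7/400: DF=(770481/800000 − 7/400·(0.992100+0.945200+0.939700+0.937200+0.891700))/(1+7/400) = 541/625 ≈ 0.865600
step 7 [7y] zero: DF = P = 524/625 ≈ 0.838400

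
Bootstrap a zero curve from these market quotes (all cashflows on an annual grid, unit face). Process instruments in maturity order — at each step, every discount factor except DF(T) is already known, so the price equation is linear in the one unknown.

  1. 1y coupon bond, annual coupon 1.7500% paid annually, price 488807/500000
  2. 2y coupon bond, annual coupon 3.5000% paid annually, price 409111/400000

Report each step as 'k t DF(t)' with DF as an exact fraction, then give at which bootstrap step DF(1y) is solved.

step 1 [1y] bond c/1=7/400: DF=(488807/500000 − 7/400·(0))/(1+7/400) = 1201/1250 ≈ 0.960800
step 2 [2y] bond c/1=7/200: DF=(409111/400000 − 7/200·(0.960800))/(1+7/200) = 9557/10000 ≈ 0.955700

1 1 1201/1250
2 2 9557/10000
DF(1y) is solved at step 1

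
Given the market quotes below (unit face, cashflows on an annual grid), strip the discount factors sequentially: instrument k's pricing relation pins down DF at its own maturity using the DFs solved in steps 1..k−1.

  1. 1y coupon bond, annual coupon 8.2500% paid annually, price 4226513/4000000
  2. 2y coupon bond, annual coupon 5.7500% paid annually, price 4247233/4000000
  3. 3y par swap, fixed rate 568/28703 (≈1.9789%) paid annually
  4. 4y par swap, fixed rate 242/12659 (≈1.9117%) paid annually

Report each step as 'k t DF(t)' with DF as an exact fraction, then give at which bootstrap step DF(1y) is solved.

step 1 [1y] bond c/1=33/400: DF=(4226513/4000000 − 33/400·(0))/(1+33/400) = 9761/10000 ≈ 0.976100
step 2 [2y] bond c/1=23/400: DF=(4247233/4000000 − 23/400·(0.976100))/(1+23/400) = 951/1000 ≈ 0.951000
step 3 [3y] swap r/1=568/28703: DF=(1 − 568/28703·(0.976100+0.951000))/(1+568/28703) = 1179/1250 ≈ 0.943200
step 4 [4y] swap r/1=242/12659: DF=(1 − 242/12659·(0.976100+0.951000+0.943200))/(1+242/12659) = 4637/5000 ≈ 0.927400

1 1 9761/10000
2 2 951/1000
3 3 1179/1250
4 4 4637/5000
DF(1y) is solved at step 1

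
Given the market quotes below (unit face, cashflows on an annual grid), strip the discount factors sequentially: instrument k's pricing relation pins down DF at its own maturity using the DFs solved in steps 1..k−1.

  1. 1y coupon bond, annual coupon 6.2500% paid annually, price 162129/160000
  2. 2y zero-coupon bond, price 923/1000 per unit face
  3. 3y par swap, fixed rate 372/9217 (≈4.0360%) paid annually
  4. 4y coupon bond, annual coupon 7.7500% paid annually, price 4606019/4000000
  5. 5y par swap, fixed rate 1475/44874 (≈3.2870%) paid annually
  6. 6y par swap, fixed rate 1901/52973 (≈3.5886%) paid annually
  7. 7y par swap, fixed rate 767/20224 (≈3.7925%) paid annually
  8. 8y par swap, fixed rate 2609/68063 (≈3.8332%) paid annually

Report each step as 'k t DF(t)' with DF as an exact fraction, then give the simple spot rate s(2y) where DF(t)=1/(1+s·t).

step 1 [1y] bond c/1=1/16: DF=(162129/160000 − 1/16·(0))/(1+1/16) = 9537/10000 ≈ 0.953700
step 2 [2y] zero: DF = P = 923/1000 ≈ 0.923000
step 3 [3y] swap r/1=372/9217: DF=(1 − 372/9217·(0.953700+0.923000))/(1+372/9217) = 2221/2500 ≈ 0.888400
step 4 [4y] bond c/1=31/400: DF=(4606019/4000000 − 31/400·(0.953700+0.923000+0.888400))/(1+31/400) = 4349/5000 ≈ 0.869800
step 5 [5y] swap r/1=1475/44874: DF=(1 − 1475/44874·(0.953700+0.923000+0.888400+0.869800))/(1+1475/44874) = 341/400 ≈ 0.852500
step 6 [6y] swap r/1=1901/52973: DF=(1 − 1901/52973·(0.953700+0.923000+0.888400+0.869800+0.852500))/(1+1901/52973) = 8099/10000 ≈ 0.809900
step 7 [7y] swap r/1=767/20224: DF=(1 − 767/20224·(0.953700+0.923000+0.888400+0.869800+0.852500+0.809900))/(1+767/20224) = 7699/10000 ≈ 0.769900
step 8 [8y] swap r/1=2609/68063: DF=(1 − 2609/68063·(0.953700+0.923000+0.888400+0.869800+0.852500+0.809900+0.769900))/(1+2609/68063) = 7391/10000 ≈ 0.739100

1 1 9537/10000
2 2 923/1000
3 3 2221/2500
4 4 4349/5000
5 5 341/400
6 6 8099/10000
7 7 7699/10000
8 8 7391/10000
s(2y) = (1/(923/1000) − 1)/(2) = 77/1846 ≈ 4.1712%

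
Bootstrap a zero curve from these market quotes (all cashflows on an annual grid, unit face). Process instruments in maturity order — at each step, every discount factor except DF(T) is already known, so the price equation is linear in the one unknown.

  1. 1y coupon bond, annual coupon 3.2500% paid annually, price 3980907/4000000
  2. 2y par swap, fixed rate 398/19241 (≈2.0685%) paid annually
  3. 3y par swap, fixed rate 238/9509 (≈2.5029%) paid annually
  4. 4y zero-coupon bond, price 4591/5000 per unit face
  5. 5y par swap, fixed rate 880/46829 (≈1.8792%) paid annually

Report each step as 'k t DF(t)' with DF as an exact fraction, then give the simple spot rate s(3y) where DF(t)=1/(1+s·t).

1 1 9639/10000
2 2 4801/5000
3 3 4643/5000
4 4 4591/5000
5 5 114/125
s(3y) = (1/(4643/5000) − 1)/(3) = 119/4643 ≈ 2.5630%

step 1 [1y] bond c/1=13/400: DF=(3980907/4000000 − 13/400·(0))/(1+13/400) = 9639/10000 ≈ 0.963900
step 2 [2y] swap r/1=398/19241: DF=(1 − 398/19241·(0.963900))/(1+398/19241) = 4801/5000 ≈ 0.960200
step 3 [3y] swap r/1=238/9509: DF=(1 − 238/9509·(0.963900+0.960200))/(1+238/9509) = 4643/5000 ≈ 0.928600
step 4 [4y] zero: DF = P = 4591/5000 ≈ 0.918200
step 5 [5y] swap r/1=880/46829: DF=(1 − 880/46829·(0.963900+0.960200+0.928600+0.918200))/(1+880/46829) = 114/125 ≈ 0.912000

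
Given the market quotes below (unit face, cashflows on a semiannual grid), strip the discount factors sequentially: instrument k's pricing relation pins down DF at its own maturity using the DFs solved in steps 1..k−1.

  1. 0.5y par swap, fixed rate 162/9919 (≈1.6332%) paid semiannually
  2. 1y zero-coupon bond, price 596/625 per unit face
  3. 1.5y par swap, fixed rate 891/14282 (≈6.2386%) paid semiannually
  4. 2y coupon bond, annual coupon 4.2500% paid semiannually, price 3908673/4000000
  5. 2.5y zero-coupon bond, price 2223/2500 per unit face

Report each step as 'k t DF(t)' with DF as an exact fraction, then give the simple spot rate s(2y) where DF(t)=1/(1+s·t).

step 1 [0.5y] swap r/2=81/9919: DF=(1 − 81/9919·(0))/(1+81/9919) = 9919/10000 ≈ 0.991900
step 2 [1y] zero: DF = P = 596/625 ≈ 0.953600
step 3 [1.5y] swap r/2=891/28564: DF=(1 − 891/28564·(0.991900+0.953600))/(1+891/28564) = 9109/10000 ≈ 0.910900
step 4 [2y] bond c/2=17/800: DF=(3908673/4000000 − 17/800·(0.991900+0.953600+0.910900))/(1+17/800) = 4487/5000 ≈ 0.897400
step 5 [2.5y] zero: DF = P = 2223/2500 ≈ 0.889200

1 1/2 9919/10000
2 1 596/625
3 3/2 9109/10000
4 2 4487/5000
5 5/2 2223/2500
s(2y) = (1/(4487/5000) − 1)/(2) = 513/8974 ≈ 5.7165%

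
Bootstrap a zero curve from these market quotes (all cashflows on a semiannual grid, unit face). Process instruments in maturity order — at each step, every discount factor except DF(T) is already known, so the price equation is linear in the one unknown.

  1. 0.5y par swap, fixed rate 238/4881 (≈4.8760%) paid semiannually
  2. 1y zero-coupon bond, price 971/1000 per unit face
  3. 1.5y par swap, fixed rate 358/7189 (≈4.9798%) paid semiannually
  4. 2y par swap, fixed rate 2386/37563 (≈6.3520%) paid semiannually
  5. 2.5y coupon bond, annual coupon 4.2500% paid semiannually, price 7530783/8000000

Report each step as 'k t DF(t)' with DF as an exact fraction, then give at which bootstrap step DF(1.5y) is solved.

1 1/2 4881/5000
2 1 971/1000
3 3/2 2321/2500
4 2 8807/10000
5 5/2 2109/2500
DF(1.5y) is solved at step 3

step 1 [0.5y] swap r/2=119/4881: DF=(1 − 119/4881·(0))/(1+119/4881) = 4881/5000 ≈ 0.976200
step 2 [1y] zero: DF = P = 971/1000 ≈ 0.971000
step 3 [1.5y] swap r/2=179/7189: DF=(1 − 179/7189·(0.976200+0.971000))/(1+179/7189) = 2321/2500 ≈ 0.928400
step 4 [2y] swap r/2=1193/37563: DF=(1 − 1193/37563·(0.976200+0.971000+0.928400))/(1+1193/37563) = 8807/10000 ≈ 0.880700
step 5 [2.5y] bond c/2=17/800: DF=(7530783/8000000 − 17/800·(0.976200+0.971000+0.928400+0.880700))/(1+17/800) = 2109/2500 ≈ 0.843600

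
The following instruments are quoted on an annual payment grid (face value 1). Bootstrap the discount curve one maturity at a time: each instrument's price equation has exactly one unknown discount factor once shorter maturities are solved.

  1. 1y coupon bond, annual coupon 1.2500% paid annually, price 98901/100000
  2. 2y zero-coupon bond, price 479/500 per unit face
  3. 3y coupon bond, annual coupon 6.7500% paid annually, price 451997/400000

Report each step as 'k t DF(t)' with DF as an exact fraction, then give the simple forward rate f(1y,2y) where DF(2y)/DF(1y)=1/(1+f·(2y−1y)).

step 1 [1y] bond c/1=1/80: DF=(98901/100000 − 1/80·(0))/(1+1/80) = 1221/1250 ≈ 0.976800
step 2 [2y] zero: DF = P = 479/500 ≈ 0.958000
step 3 [3y] bond c/1=27/400: DF=(451997/400000 − 27/400·(0.976800+0.958000))/(1+27/400) = 4681/5000 ≈ 0.936200

1 1 1221/1250
2 2 479/500
3 3 4681/5000
f(1y,2y) = ((1221/1250)/(479/500) − 1)/(1) = 47/2395 ≈ 1.9624%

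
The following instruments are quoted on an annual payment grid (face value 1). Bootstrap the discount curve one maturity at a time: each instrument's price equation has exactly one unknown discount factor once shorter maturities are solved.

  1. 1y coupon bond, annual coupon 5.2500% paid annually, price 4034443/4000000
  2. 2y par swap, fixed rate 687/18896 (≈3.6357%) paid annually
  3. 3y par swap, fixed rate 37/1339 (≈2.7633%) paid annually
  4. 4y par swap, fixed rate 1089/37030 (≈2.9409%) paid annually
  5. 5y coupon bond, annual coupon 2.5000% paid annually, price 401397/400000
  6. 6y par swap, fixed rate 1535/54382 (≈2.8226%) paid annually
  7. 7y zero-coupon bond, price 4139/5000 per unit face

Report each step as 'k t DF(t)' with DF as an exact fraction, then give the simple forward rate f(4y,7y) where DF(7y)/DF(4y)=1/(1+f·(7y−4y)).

1 1 9583/10000
2 2 9313/10000
3 3 9223/10000
4 4 8911/10000
5 5 8887/10000
6 6 1693/2000
7 7 4139/5000
f(4y,7y) = ((8911/10000)/(4139/5000) − 1)/(3) = 211/8278 ≈ 2.5489%

step 1 [1y] bond c/1=21/400: DF=(4034443/4000000 − 21/400·(0))/(1+21/400) = 9583/10000 ≈ 0.958300
step 2 [2y] swap r/1=687/18896: DF=(1 − 687/18896·(0.958300))/(1+687/18896) = 9313/10000 ≈ 0.931300
step 3 [3y] swap r/1=37/1339: DF=(1 − 37/1339·(0.958300+0.931300))/(1+37/1339) = 9223/10000 ≈ 0.922300
step 4 [4y] swap r/1=1089/37030: DF=(1 − 1089/37030·(0.958300+0.931300+0.922300))/(1+1089/37030) = 8911/10000 ≈ 0.891100
step 5 [5y] bond c/1=1/40: DF=(401397/400000 − 1/40·(0.958300+0.931300+0.922300+0.891100))/(1+1/40) = 8887/10000 ≈ 0.888700
step 6 [6y] swap r/1=1535/54382: DF=(1 − 1535/54382·(0.958300+0.931300+0.922300+0.891100+0.888700))/(1+1535/54382) = 1693/2000 ≈ 0.846500
step 7 [7y] zero: DF = P = 4139/5000 ≈ 0.827800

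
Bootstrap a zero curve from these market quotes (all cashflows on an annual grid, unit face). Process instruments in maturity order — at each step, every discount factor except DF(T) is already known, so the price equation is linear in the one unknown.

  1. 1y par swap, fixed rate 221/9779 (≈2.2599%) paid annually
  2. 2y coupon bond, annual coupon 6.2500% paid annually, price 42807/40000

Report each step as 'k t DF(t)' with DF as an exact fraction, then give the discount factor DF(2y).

1 1 9779/10000
2 2 9497/10000
DF(2y) = 9497/10000 ≈ 0.949700

step 1 [1y] swap r/1=221/9779: DF=(1 − 221/9779·(0))/(1+221/9779) = 9779/10000 ≈ 0.977900
step 2 [2y] bond c/1=1/16: DF=(42807/40000 − 1/16·(0.977900))/(1+1/16) = 9497/10000 ≈ 0.949700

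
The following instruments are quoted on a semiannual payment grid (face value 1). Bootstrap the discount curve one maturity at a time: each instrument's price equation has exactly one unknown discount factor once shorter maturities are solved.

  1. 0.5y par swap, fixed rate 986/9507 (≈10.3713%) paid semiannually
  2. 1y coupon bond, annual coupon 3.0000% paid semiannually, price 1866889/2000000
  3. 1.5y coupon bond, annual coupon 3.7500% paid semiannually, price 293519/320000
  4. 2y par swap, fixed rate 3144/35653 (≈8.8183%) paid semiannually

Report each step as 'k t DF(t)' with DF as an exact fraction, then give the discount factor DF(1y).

1 1/2 9507/10000
2 1 566/625
3 3/2 4331/5000
4 2 2107/2500
DF(1y) = 566/625 ≈ 0.905600

step 1 [0.5y] swap r/2=493/9507: DF=(1 − 493/9507·(0))/(1+493/9507) = 9507/10000 ≈ 0.950700
step 2 [1y] bond c/2=3/200: DF=(1866889/2000000 − 3/200·(0.950700))/(1+3/200) = 566/625 ≈ 0.905600
step 3 [1.5y] bond c/2=3/160: DF=(293519/320000 − 3/160·(0.950700+0.905600))/(1+3/160) = 4331/5000 ≈ 0.866200
step 4 [2y] swap r/2=1572/35653: DF=(1 − 1572/35653·(0.950700+0.905600+0.866200))/(1+1572/35653) = 2107/2500 ≈ 0.842800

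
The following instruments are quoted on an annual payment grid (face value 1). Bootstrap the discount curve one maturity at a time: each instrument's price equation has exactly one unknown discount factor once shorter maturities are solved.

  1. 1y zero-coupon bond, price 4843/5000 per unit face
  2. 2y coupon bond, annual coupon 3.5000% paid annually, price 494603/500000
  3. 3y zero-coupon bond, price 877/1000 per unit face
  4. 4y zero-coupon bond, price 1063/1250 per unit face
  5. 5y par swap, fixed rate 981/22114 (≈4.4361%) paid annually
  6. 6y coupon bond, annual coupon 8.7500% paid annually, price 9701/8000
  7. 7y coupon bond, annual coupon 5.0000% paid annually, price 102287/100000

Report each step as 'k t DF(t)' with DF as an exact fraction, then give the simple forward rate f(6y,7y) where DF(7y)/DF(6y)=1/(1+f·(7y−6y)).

1 1 4843/5000
2 2 923/1000
3 3 877/1000
4 4 1063/1250
5 5 4019/5000
6 6 949/1250
7 7 3637/5000
f(6y,7y) = ((949/1250)/(3637/5000) − 1)/(1) = 159/3637 ≈ 4.3717%

step 1 [1y] zero: DF = P = 4843/5000 ≈ 0.968600
step 2 [2y] bond c/1=7/200: DF=(494603/500000 − 7/200·(0.968600))/(1+7/200) = 923/1000 ≈ 0.923000
step 3 [3y] zero: DF = P = 877/1000 ≈ 0.877000
step 4 [4y] zero: DF = P = 1063/1250 ≈ 0.850400
step 5 [5y] swap r/1=981/22114: DF=(1 − 981/22114·(0.968600+0.923000+0.877000+0.850400))/(1+981/22114) = 4019/5000 ≈ 0.803800
step 6 [6y] bond c/1=7/80: DF=(9701/8000 − 7/80·(0.968600+0.923000+0.877000+0.850400+0.803800))/(1+7/80) = 949/1250 ≈ 0.759200
step 7 [7y] bond c/1=1/20: DF=(102287/100000 − 1/20·(0.968600+0.923000+0.877000+0.850400+0.803800+0.759200))/(1+1/20) = 3637/5000 ≈ 0.727400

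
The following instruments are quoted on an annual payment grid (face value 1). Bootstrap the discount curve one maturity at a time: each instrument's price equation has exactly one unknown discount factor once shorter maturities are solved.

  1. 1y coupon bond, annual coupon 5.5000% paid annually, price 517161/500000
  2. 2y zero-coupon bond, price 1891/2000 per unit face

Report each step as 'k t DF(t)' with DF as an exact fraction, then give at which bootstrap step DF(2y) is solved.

step 1 [1y] bond c/1=11/200: DF=(517161/500000 − 11/200·(0))/(1+11/200) = 2451/2500 ≈ 0.980400
step 2 [2y] zero: DF = P = 1891/2000 ≈ 0.945500

1 1 2451/2500
2 2 1891/2000
DF(2y) is solved at step 2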